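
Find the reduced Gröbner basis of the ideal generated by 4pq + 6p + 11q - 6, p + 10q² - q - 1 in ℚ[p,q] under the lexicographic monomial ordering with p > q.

Buchberger's algorithm terminates because the ascending chain of leading-term ideals stabilizes.

f_1 = 4pq + 6p + 11q - 6, LT = pq.
f_2 = p + 10q² - q - 1, LT = p.

S(f_1,f_2): lcm = pq. S = 3/2p - 10q³ + q² + 15/4q - 3/2.
  reduce S modulo (f_1, f_2):
  remainder -10q³ - 14q² + 21/4q ≠ 0; add g_3 = -10q³ - 14q² + 21/4q to the basis.

The other S-polynomials (S(f_1,g_3), S(f_2,g_3)) all reduce to 0 modulo the current basis, so we have a Gröbner basis.
Inter-reduce: drop elements whose leading term is divisible by another's, tail-reduce, and make monic.

G = {p + 10q² - q - 1, q³ + 7/5q² - 21/40q}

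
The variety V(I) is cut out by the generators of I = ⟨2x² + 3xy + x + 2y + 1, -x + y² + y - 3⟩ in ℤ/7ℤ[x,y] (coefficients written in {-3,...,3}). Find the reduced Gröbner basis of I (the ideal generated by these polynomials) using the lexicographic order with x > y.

f_1 = 2x² + 3xy + x + 2y + 1, LT = x².
f_2 = -x + y² + y - 3, LT = x.

S(f_1,f_2): lcm = x². S = xy² - xy + x + y - 3.
  reduce S modulo (f_1, f_2):
  remainder y⁴ - 3y² - 2y + 1 ≠ 0; add g_3 = y⁴ - 3y² - 2y + 1 to the basis.

The other S-polynomials (S(f_1,g_3), S(f_2,g_3)) all reduce to 0 modulo the current basis, so we have a Gröbner basis.
Inter-reduce: drop elements whose leading term is divisible by another's, tail-reduce, and make monic.

G = {x - y² - y + 3, y⁴ - 3y² - 2y + 1}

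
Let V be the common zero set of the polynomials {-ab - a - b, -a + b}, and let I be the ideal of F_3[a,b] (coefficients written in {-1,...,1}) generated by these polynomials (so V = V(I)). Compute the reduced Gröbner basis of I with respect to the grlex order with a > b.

f_1 = -ab - a - b, LT = ab.
f_2 = -a + b, LT = a.

S(f_1,f_2): lcm = ab. S = b^2 + a + b.
  leading term b^2: no divisor's leading term divides it; move b^2 to the remainder.
  leading term a: subtract (-1)·f_2 from a + b → -b
  leading term b: no divisor's leading term divides it; move -b to the remainder.
  remainder b^2 - b ≠ 0; add g_3 = b^2 - b to the basis.

S(f_1,g_3): lcm = ab^2. S = -ab + b^2.
  leading term ab: subtract (1)·f_1 from -ab + b^2 → b^2 + a + b
  leading term b^2: subtract (1)·g_3 from b^2 + a + b → a - b
  leading term a: subtract (-1)·f_2 from a - b → 0
  remainder 0.

S(f_2,g_3): leading monomials are coprime, so the S-polynomial reduces to 0 (Buchberger's first criterion).
Every S-polynomial of the final basis reduces to 0, so we have a Gröbner basis.
Inter-reduce: drop elements whose leading term is divisible by another's, tail-reduce, and make monic.

G = {b^2 - b, a - b}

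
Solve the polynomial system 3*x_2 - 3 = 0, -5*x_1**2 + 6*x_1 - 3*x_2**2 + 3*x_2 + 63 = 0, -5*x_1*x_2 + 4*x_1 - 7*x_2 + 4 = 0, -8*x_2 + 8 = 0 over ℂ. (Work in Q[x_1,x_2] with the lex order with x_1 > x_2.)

Compute a lex Gröbner basis by Buchberger's algorithm.
f_1 = 3*x_2 - 3, LT = x_2.
f_2 = -5*x_1**2 + 6*x_1 - 3*x_2**2 + 3*x_2 + 63, LT = x_1**2.
f_3 = -5*x_1*x_2 + 4*x_1 - 7*x_2 + 4, LT = x_1*x_2.
f_4 = -8*x_2 + 8, LT = x_2.

S(f_1,f_3): lcm = x_1*x_2. S = -1/5*x_1 - 7/5*x_2 + 4/5.
  leading term x_1: no divisor's leading term divides it; move -1/5*x_1 to the remainder.
  leading term x_2: subtract (-7/15)·f_1 from -7/5*x_2 + 4/5 → -3/5
  leading term 1: no divisor's leading term divides it; move -3/5 to the remainder.
  remainder -1/5*x_1 - 3/5 ≠ 0; add h_5 = -1/5*x_1 - 3/5 to the basis.

The other S-polynomials (S(f_1,f_2), S(f_1,f_4), S(f_2,f_3), S(f_2,f_4), S(f_3,f_4), S(f_1,h_5), S(f_2,h_5), S(f_3,h_5), S(f_4,h_5)) all reduce to 0 modulo the current basis, so we have a Gröbner basis.
Inter-reduce: drop elements whose leading term is divisible by another's, tail-reduce, and make monic.
Reduced Gröbner basis: {x_1 + 3, x_2 - 1}.

The lex basis is triangular: the last element involves only x_2. Solving x_2 - 1 = 0 gives x_2 ∈ {1}; substituting each value into the earlier elements determines the remaining variables.
  x_2 = 1: the earlier basis element becomes x_1 + 3 = 0, giving x_1 = -3 — point (-3, 1).
Each listed point satisfies every original equation (direct substitution).
This is the nonlinear analogue of row-reducing a linear system.

{(-3, 1)}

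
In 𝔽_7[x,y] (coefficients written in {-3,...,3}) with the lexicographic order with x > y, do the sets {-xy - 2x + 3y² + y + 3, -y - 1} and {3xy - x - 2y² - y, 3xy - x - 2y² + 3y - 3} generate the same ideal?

For a fixed monomial order, each ideal has a unique reduced Gröbner basis; comparing bases decides equality.
Buchberger on the first generating set:
f_1 = -xy - 2x + 3y² + y + 3, LT = xy.
f_2 = -y - 1, LT = y.

S(f_1,f_2): lcm = xy. S = x - 3y² - y - 3.
  reduce S modulo (f_1, f_2):
  remainder x + 2 ≠ 0; add g_3 = x + 2 to the basis.

The other S-polynomials (S(f_1,g_3), S(f_2,g_3)) all reduce to 0 modulo the current basis, so we have a Gröbner basis.
Inter-reduce: drop elements whose leading term is divisible by another's, tail-reduce, and make monic.
Reduced Gröbner basis: {x + 2, y + 1}.

Buchberger on the second generating set:
h_1 = 3xy - x - 2y² - y, LT = xy.
h_2 = 3xy - x - 2y² + 3y - 3, LT = xy.

S(h_1,h_2): lcm = xy. S = y + 1.
  reduce S modulo (h_1, h_2):
  remainder y + 1 ≠ 0; add k_3 = y + 1 to the basis.

S(h_1,k_3): lcm = xy. S = x - 3y² + 2y.
  reduce S modulo (h_1, h_2, k_3):
  remainder x + 2 ≠ 0; add k_4 = x + 2 to the basis.

The other S-polynomials (S(h_2,k_3), S(h_1,k_4), S(h_2,k_4), S(k_3,k_4)) all reduce to 0 modulo the current basis, so we have a Gröbner basis.
Inter-reduce: drop elements whose leading term is divisible by another's, tail-reduce, and make monic.
Reduced Gröbner basis: {x + 2, y + 1}.

Same reduced basis, so the two generating sets span the same ideal.

Yes, the ideals are equal.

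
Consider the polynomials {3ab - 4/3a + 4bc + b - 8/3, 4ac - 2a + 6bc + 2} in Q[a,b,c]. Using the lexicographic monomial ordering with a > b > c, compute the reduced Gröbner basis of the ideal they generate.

f_1 = 3ab - 4/3a + 4bc + b - 8/3, LT = ab.
f_2 = 4ac - 2a + 6bc + 2, LT = ac.

S(f_1,f_2): lcm = abc. S = 1/2ab - 4/9ac - 3/2b^2c + 4/3bc^2 + 1/3bc - 1/2b - 8/9c.
  reduce S modulo (f_1, f_2):
  remainder -3/2b^2c + 4/3bc^2 + 1/3bc - 2/3b - 8/9c + 2/3 ≠ 0; add g_3 = -3/2b^2c + 4/3bc^2 + 1/3bc - 2/3b - 8/9c + 2/3 to the basis.

The other S-polynomials (S(f_1,g_3), S(f_2,g_3)) all reduce to 0 modulo the current basis, so we have a Gröbner basis.

G = {ab - 4/9a + 4/3bc + 1/3b - 8/9, ac - 1/2a + 3/2bc + 1/2, b^2c - 8/9bc^2 - 2/9bc + 4/9b + 16/27c - 4/9}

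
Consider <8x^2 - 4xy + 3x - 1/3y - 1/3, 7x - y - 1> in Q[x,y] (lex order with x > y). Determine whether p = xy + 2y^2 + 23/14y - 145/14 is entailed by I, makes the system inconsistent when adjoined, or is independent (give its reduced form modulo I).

Adjoining xy + 2y^2 + 23/14y - 145/14 makes the ideal the whole ring: the system is inconsistent.

First compute the reduced Gröbner basis of I by Buchberger's algorithm.
f_1 = 8x^2 - 4xy + 3x - 1/3y - 1/3, LT = x^2.
f_2 = 7x - y - 1, LT = x.

S(f_1,f_2): lcm = x^2. S = -5/14xy + 29/56x - 1/24y - 1/24.
  leading term xy: subtract (-5/98y)·f_2 from -5/14xy + 29/56x - 1/24y - 1/24 → 29/56x - 5/98y^2 - 109/1176y - 1/24
  leading term x: subtract (29/392)·f_2 from 29/56x - 5/98y^2 - 109/1176y - 1/24 → -5/98y^2 - 11/588y + 19/588
  leading term y^2: no divisor's leading term divides it; move -5/98y^2 to the remainder.
  leading term y: no divisor's leading term divides it; move -11/588y to the remainder.
  leading term 1: no divisor's leading term divides it; move 19/588 to the remainder.
  remainder -5/98y^2 - 11/588y + 19/588 ≠ 0; add h_3 = -5/98y^2 - 11/588y + 19/588 to the basis.

The other S-polynomials (S(f_1,h_3), S(f_2,h_3)) all reduce to 0 modulo the current basis, so we have a Gröbner basis.
Inter-reduce: drop elements whose leading term is divisible by another's, tail-reduce, and make monic.
Reduced Gröbner basis: {x - 1/7y - 1/7, y^2 + 11/30y - 19/30}.
Label its elements g_1 = x - 1/7y - 1/7, g_2 = y^2 + 11/30y - 19/30.

Reduce p = xy + 2y^2 + 23/14y - 145/14 modulo G:
  leading term xy: subtract (y)·g_1 from xy + 2y^2 + 23/14y - 145/14 → 15/7y^2 + 25/14y - 145/14
  leading term y^2: subtract (15/7)·g_2 from 15/7y^2 + 25/14y - 145/14 → y - 9
  leading term y: no divisor's leading term divides it; move y to the remainder.
  leading term 1: no divisor's leading term divides it; move -9 to the remainder.
  normal form = y - 9.
The normal form is nonzero, so p ∉ I. Since p minus its normal form lies in I, I + (p) = I + (r) where r = y - 9; decide whether this ideal is the whole ring.
Run Buchberger on G together with r (pairs among the g_i already reduce to 0 since G is a Gröbner basis):
g_1 = x - 1/7y - 1/7, LT = x.
g_2 = y^2 + 11/30y - 19/30, LT = y^2.
r = y - 9, LT = y.

S(g_2,r): lcm = y^2. S = 281/30y - 19/30.
  leading term y: subtract (281/30)·r from 281/30y - 19/30 → 251/3
  leading term 1: no divisor's leading term divides it; move 251/3 to the remainder.
  remainder 251/3 ≠ 0; add m_4 = 251/3 to the basis.

The other S-polynomials (S(g_1,g_2), S(g_1,r), S(g_1,m_4), S(g_2,m_4), S(r,m_4)) all reduce to 0 modulo the current basis, so we have a Gröbner basis.
Inter-reduce: drop elements whose leading term is divisible by another's, tail-reduce, and make monic.
Reduced Gröbner basis: {1}.
The reduced Gröbner basis of I + (p) is {1}: the ideal is the whole ring, so the enlarged system has no common solution — adjoining p is inconsistent.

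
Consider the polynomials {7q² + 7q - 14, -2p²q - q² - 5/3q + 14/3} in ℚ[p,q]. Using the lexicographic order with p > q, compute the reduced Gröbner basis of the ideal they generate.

f_1 = 7q² + 7q - 14, LT = q².
f_2 = -2p²q - q² - 5/3q + 14/3, LT = p²q.

S(f_1,f_2): lcm = p²q². S = p²q - 2p² - ½q³ - ⅚q² + 7/3q.
  leading term p²q: subtract (-½)·f_2 from p²q - 2p² - ½q³ - ⅚q² + 7/3q → -2p² - ½q³ - 4/3q² + 3/2q + 7/3
  leading term p²: no divisor's leading term divides it; move -2p² to the remainder.
  leading term q³: subtract (-1/14q)·f_1 from -½q³ - 4/3q² + 3/2q + 7/3 → -⅚q² + ½q + 7/3
  leading term q²: subtract (-5/42)·f_1 from -⅚q² + ½q + 7/3 → 4/3q + ⅔
  leading term q: no divisor's leading term divides it; move 4/3q to the remainder.
  leading term 1: no divisor's leading term divides it; move ⅔ to the remainder.
  remainder -2p² + 4/3q + ⅔ ≠ 0; add g_3 = -2p² + 4/3q + ⅔ to the basis.

The other S-polynomials (S(f_1,g_3), S(f_2,g_3)) all reduce to 0 modulo the current basis, so we have a Gröbner basis.
Inter-reduce: drop elements whose leading term is divisible by another's, tail-reduce, and make monic.

G = {p² - ⅔q - ⅓, q² + q - 2}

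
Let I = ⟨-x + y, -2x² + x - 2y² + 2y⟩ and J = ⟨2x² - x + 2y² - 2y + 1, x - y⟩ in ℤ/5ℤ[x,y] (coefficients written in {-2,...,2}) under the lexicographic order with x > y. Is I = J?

No, the ideals differ.

For a fixed monomial order, each ideal has a unique reduced Gröbner basis; comparing bases decides equality.
Buchberger on the first generating set:
f_1 = -x + y, LT = x.
f_2 = -2x² + x - 2y² + 2y, LT = x².

S(f_1,f_2): lcm = x². S = -xy - 2x - y² + y.
  leading term xy: subtract (y)·f_1 from -xy - 2x - y² + y → -2x - 2y² + y
  leading term x: subtract (2)·f_1 from -2x - 2y² + y → -2y² - y
  leading term y²: no divisor's leading term divides it; move -2y² to the remainder.
  leading term y: no divisor's leading term divides it; move -y to the remainder.
  remainder -2y² - y ≠ 0; add g_3 = -2y² - y to the basis.

S(f_1,g_3): leading monomials are coprime, so the S-polynomial reduces to 0 (Buchberger's first criterion).
S(f_2,g_3): leading monomials are coprime, so the S-polynomial reduces to 0 (Buchberger's first criterion).
Every S-polynomial of the final basis reduces to 0, so we have a Gröbner basis.
Inter-reduce: drop elements whose leading term is divisible by another's, tail-reduce, and make monic.
Reduced Gröbner basis: {x - y, y² - 2y}.

Buchberger on the second generating set:
h_1 = 2x² - x + 2y² - 2y + 1, LT = x².
h_2 = x - y, LT = x.

S(h_1,h_2): lcm = x². S = xy + 2x + y² - y - 2.
  leading term xy: subtract (y)·h_2 from xy + 2x + y² - y - 2 → 2x + 2y² - y - 2
  leading term x: subtract (2)·h_2 from 2x + 2y² - y - 2 → 2y² + y - 2
  leading term y²: no divisor's leading term divides it; move 2y² to the remainder.
  leading term y: no divisor's leading term divides it; move y to the remainder.
  leading term 1: no divisor's leading term divides it; move -2 to the remainder.
  remainder 2y² + y - 2 ≠ 0; add k_3 = 2y² + y - 2 to the basis.

S(h_1,k_3): leading monomials are coprime, so the S-polynomial reduces to 0 (Buchberger's first criterion).
S(h_2,k_3): leading monomials are coprime, so the S-polynomial reduces to 0 (Buchberger's first criterion).
Every S-polynomial of the final basis reduces to 0, so we have a Gröbner basis.
Inter-reduce: drop elements whose leading term is divisible by another's, tail-reduce, and make monic.
Reduced Gröbner basis: {x - y, y² - 2y - 1}.

The bases are distinct; the ideals are different.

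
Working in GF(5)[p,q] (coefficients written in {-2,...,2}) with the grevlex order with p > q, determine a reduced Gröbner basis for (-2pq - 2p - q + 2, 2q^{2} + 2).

f_1 = -2pq - 2p - q + 2, LT = pq.
f_2 = 2q^{2} + 2, LT = q^{2}.

S(f_1,f_2): lcm = pq^{2}. S = pq - 2q^{2} - p - q.
  reduce S modulo (f_1, f_2):
  remainder -2p + q - 2 ≠ 0; add g_3 = -2p + q - 2 to the basis.

The other S-polynomials (S(f_1,g_3), S(f_2,g_3)) all reduce to 0 modulo the current basis, so we have a Gröbner basis.
Inter-reduce: drop elements whose leading term is divisible by another's, tail-reduce, and make monic.

G = {q^{2} + 1, p + 2q + 1}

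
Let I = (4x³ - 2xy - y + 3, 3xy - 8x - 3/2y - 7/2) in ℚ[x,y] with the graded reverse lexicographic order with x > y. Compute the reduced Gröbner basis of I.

G = {y³ - 55/12y² - 25/2x + 217/36y - 269/18, x² - ⅕y² + ½x + 23/60y - 41/60, xy - 8/3x - ½y - 7/6}

f_1 = 4x³ - 2xy - y + 3, LT = x³.
f_2 = 3xy - 8x - 3/2y - 7/2, LT = xy.

S(f_1,f_2): lcm = x³y. S = 8/3x³ + ½x²y - ½xy² + 7/6x² - ¼y² + ¾y.
  leading term x³: subtract (⅔)·f_1 from 8/3x³ + ½x²y - ½xy² + 7/6x² - ¼y² + ¾y → ½x²y - ½xy² + 7/6x² + 4/3xy - ¼y² + 17/12y - 2
  leading term x²y: subtract (⅙x)·f_2 from ½x²y - ½xy² + 7/6x² + 4/3xy - ¼y² + 17/12y - 2 → -½xy² + 5/2x² + 19/12xy - ¼y² + 7/12x + 17/12y - 2
  leading term xy²: subtract (-⅙y)·f_2 from -½xy² + 5/2x² + 19/12xy - ¼y² + 7/12x + 17/12y - 2 → 5/2x² + ¼xy - ½y² + 7/12x + ⅚y - 2
  leading term x²: no divisor's leading term divides it; move 5/2x² to the remainder.
  leading term xy: subtract (1/12)·f_2 from ¼xy - ½y² + 7/12x + ⅚y - 2 → -½y² + 5/4x + 23/24y - 41/24
  leading term y²: no divisor's leading term divides it; move -½y² to the remainder.
  leading term x: no divisor's leading term divides it; move 5/4x to the remainder.
  leading term y: no divisor's leading term divides it; move 23/24y to the remainder.
  leading term 1: no divisor's leading term divides it; move -41/24 to the remainder.
  remainder 5/2x² - ½y² + 5/4x + 23/24y - 41/24 ≠ 0; add g_3 = 5/2x² - ½y² + 5/4x + 23/24y - 41/24 to the basis.

S(f_1,g_3): lcm = x³. S = ⅕xy² - ½x² - 53/60xy + 41/60x - ¼y + ¾.
  leading term xy²: subtract (1/15y)·f_2 from ⅕xy² - ½x² - 53/60xy + 41/60x - ¼y + ¾ → -½x² - 7/20xy + 1/10y² + 41/60x - 1/60y + ¾
  leading term x²: subtract (-⅕)·g_3 from -½x² - 7/20xy + 1/10y² + 41/60x - 1/60y + ¾ → -7/20xy + 14/15x + 7/40y + 49/120
  leading term xy: subtract (-7/60)·f_2 from -7/20xy + 14/15x + 7/40y + 49/120 → 0
  remainder 0.

S(f_2,g_3): lcm = x²y. S = ⅕y³ - 8/3x² - xy - 23/60y² - 7/6x + 41/60y.
  leading term y³: no divisor's leading term divides it; move ⅕y³ to the remainder.
  leading term x²: subtract (-16/15)·g_3 from -8/3x² - xy - 23/60y² - 7/6x + 41/60y → -xy - 11/12y² + ⅙x + 307/180y - 82/45
  leading term xy: subtract (-⅓)·f_2 from -xy - 11/12y² + ⅙x + 307/180y - 82/45 → -11/12y² - 5/2x + 217/180y - 269/90
  leading term y²: no divisor's leading term divides it; move -11/12y² to the remainder.
  leading term x: no divisor's leading term divides it; move -5/2x to the remainder.
  leading term y: no divisor's leading term divides it; move 217/180y to the remainder.
  leading term 1: no divisor's leading term divides it; move -269/90 to the remainder.
  remainder ⅕y³ - 11/12y² - 5/2x + 217/180y - 269/90 ≠ 0; add g_4 = ⅕y³ - 11/12y² - 5/2x + 217/180y - 269/90 to the basis.

S(f_1,g_4): leading monomials are coprime, so the S-polynomial reduces to 0 (Buchberger's first criterion).
S(f_2,g_4): lcm = xy³. S = 23/12xy² - ½y³ + 25/2x² - 217/36xy - 7/6y² + 269/18x.
  leading term xy²: subtract (23/36y)·f_2 from 23/12xy² - ½y³ + 25/2x² - 217/36xy - 7/6y² + 269/18x → -½y³ + 25/2x² - 11/12xy - 5/24y² + 269/18x + 161/72y
  leading term y³: subtract (-5/2)·g_4 from -½y³ + 25/2x² - 11/12xy - 5/24y² + 269/18x + 161/72y → 25/2x² - 11/12xy - 5/2y² + 313/36x + 21/4y - 269/36
  leading term x²: subtract (5)·g_3 from 25/2x² - 11/12xy - 5/2y² + 313/36x + 21/4y - 269/36 → -11/12xy + 22/9x + 11/24y + 77/72
  leading term xy: subtract (-11/36)·f_2 from -11/12xy + 22/9x + 11/24y + 77/72 → 0
  remainder 0.

S(g_3,g_4): leading monomials are coprime, so the S-polynomial reduces to 0 (Buchberger's first criterion).
Every S-polynomial of the final basis reduces to 0, so we have a Gröbner basis.
Inter-reduce: drop elements whose leading term is divisible by another's, tail-reduce, and make monic.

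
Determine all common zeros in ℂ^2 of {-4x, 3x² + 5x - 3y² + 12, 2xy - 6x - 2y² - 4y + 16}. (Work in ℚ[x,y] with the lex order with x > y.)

Compute a lex Gröbner basis by Buchberger's algorithm.
f_1 = -4x, LT = x.
f_2 = 3x² + 5x - 3y² + 12, LT = x².
f_3 = 2xy - 6x - 2y² - 4y + 16, LT = xy.

S(f_1,f_2): lcm = x². S = -5/3x + y² - 4.
  reduce S modulo (f_1, f_2, f_3):
  remainder y² - 4 ≠ 0; add h_4 = y² - 4 to the basis.

S(f_1,f_3): lcm = xy. S = 3x + y² + 2y - 8.
  reduce S modulo (f_1, f_2, f_3, h_4):
  remainder 2y - 4 ≠ 0; add h_5 = 2y - 4 to the basis.

The other S-polynomials (S(f_2,f_3), S(f_1,h_4), S(f_2,h_4), S(f_3,h_4), S(f_1,h_5), S(f_2,h_5), S(f_3,h_5), S(h_4,h_5)) all reduce to 0 modulo the current basis, so we have a Gröbner basis.
Inter-reduce: drop elements whose leading term is divisible by another's, tail-reduce, and make monic.
Reduced Gröbner basis: {x, y - 2}.

Elimination: the polynomial y - 2 lies in the elimination ideal for y, so y ∈ {2}. For each such y, the remaining basis elements (now univariate) give the rest of the solution.
  y = 2: the earlier basis element becomes x = 0, giving x = 0 — point (0, 2).

{(0, 2)}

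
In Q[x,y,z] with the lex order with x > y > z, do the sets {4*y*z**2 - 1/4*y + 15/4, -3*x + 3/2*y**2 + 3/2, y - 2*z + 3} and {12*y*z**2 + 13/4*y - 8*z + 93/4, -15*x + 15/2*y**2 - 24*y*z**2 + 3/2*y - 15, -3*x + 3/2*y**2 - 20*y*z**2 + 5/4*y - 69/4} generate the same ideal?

Since reduced Gröbner bases are canonical representatives of ideals under a given ordering, it suffices to compute and compare them.
Buchberger on the first generating set:
f_1 = 4*y*z**2 - 1/4*y + 15/4, LT = y*z**2.
f_2 = -3*x + 3/2*y**2 + 3/2, LT = x.
f_3 = y - 2*z + 3, LT = y.

S(f_1,f_2): leading monomials are coprime, so the S-polynomial reduces to 0 (Buchberger's first criterion).
S(f_1,f_3): lcm = y*z**2. S = -1/16*y + 2*z**3 - 3*z**2 + 15/16.
  leading term y: subtract (-1/16)·f_3 from -1/16*y + 2*z**3 - 3*z**2 + 15/16 → 2*z**3 - 3*z**2 - 1/8*z + 9/8
  leading term z**3: no divisor's leading term divides it; move 2*z**3 to the remainder.
  leading term z**2: no divisor's leading term divides it; move -3*z**2 to the remainder.
  leading term z: no divisor's leading term divides it; move -1/8*z to the remainder.
  leading term 1: no divisor's leading term divides it; move 9/8 to the remainder.
  remainder 2*z**3 - 3*z**2 - 1/8*z + 9/8 ≠ 0; add g_4 = 2*z**3 - 3*z**2 - 1/8*z + 9/8 to the basis.

S(f_2,f_3): leading monomials are coprime, so the S-polynomial reduces to 0 (Buchberger's first criterion).
S(f_1,g_4): lcm = y*z**3. S = 3/2*y*z**2 - 9/16*y + 15/16*z.
  leading term y*z**2: subtract (3/8)·f_1 from 3/2*y*z**2 - 9/16*y + 15/16*z → -15/32*y + 15/16*z - 45/32
  leading term y: subtract (-15/32)·f_3 from -15/32*y + 15/16*z - 45/32 → 0
  remainder 0.

S(f_2,g_4): leading monomials are coprime, so the S-polynomial reduces to 0 (Buchberger's first criterion).
S(f_3,g_4): leading monomials are coprime, so the S-polynomial reduces to 0 (Buchberger's first criterion).
Every S-polynomial of the final basis reduces to 0, so we have a Gröbner basis.
Inter-reduce: drop elements whose leading term is divisible by another's, tail-reduce, and make monic.
Reduced Gröbner basis: {x - 2*z**2 + 6*z - 5, y - 2*z + 3, z**3 - 3/2*z**2 - 1/16*z + 9/16}.

Buchberger on the second generating set:
h_1 = 12*y*z**2 + 13/4*y - 8*z + 93/4, LT = y*z**2.
h_2 = -15*x + 15/2*y**2 - 24*y*z**2 + 3/2*y - 15, LT = x.
h_3 = -3*x + 3/2*y**2 - 20*y*z**2 + 5/4*y - 69/4, LT = x.

S(h_1,h_2): leading monomials are coprime, so the S-polynomial reduces to 0 (Buchberger's first criterion).
S(h_1,h_3): leading monomials are coprime, so the S-polynomial reduces to 0 (Buchberger's first criterion).
S(h_2,h_3): lcm = x. S = -76/15*y*z**2 + 19/60*y - 19/4.
  leading term y*z**2: subtract (-19/45)·h_1 from -76/15*y*z**2 + 19/60*y - 19/4 → 76/45*y - 152/45*z + 76/15
  leading term y: no divisor's leading term divides it; move 76/45*y to the remainder.
  leading term z: no divisor's leading term divides it; move -152/45*z to the remainder.
  leading term 1: no divisor's leading term divides it; move 76/15 to the remainder.
  remainder 76/45*y - 152/45*z + 76/15 ≠ 0; add k_4 = 76/45*y - 152/45*z + 76/15 to the basis.

S(h_1,k_4): lcm = y*z**2. S = 13/48*y + 2*z**3 - 3*z**2 - 2/3*z + 31/16.
  leading term y: subtract (195/1216)·k_4 from 13/48*y + 2*z**3 - 3*z**2 - 2/3*z + 31/16 → 2*z**3 - 3*z**2 - 1/8*z + 9/8
  leading term z**3: no divisor's leading term divides it; move 2*z**3 to the remainder.
  leading term z**2: no divisor's leading term divides it; move -3*z**2 to the remainder.
  leading term z: no divisor's leading term divides it; move -1/8*z to the remainder.
  leading term 1: no divisor's leading term divides it; move 9/8 to the remainder.
  remainder 2*z**3 - 3*z**2 - 1/8*z + 9/8 ≠ 0; add k_5 = 2*z**3 - 3*z**2 - 1/8*z + 9/8 to the basis.

S(h_2,k_4): leading monomials are coprime, so the S-polynomial reduces to 0 (Buchberger's first criterion).
S(h_3,k_4): leading monomials are coprime, so the S-polynomial reduces to 0 (Buchberger's first criterion).
S(h_1,k_5): lcm = y*z**3. S = 3/2*y*z**2 + 1/3*y*z - 9/16*y - 2/3*z**2 + 31/16*z.
  leading term y*z**2: subtract (1/8)·h_1 from 3/2*y*z**2 + 1/3*y*z - 9/16*y - 2/3*z**2 + 31/16*z → 1/3*y*z - 31/32*y - 2/3*z**2 + 47/16*z - 93/32
  leading term y*z: subtract (15/76*z)·k_4 from 1/3*y*z - 31/32*y - 2/3*z**2 + 47/16*z - 93/32 → -31/32*y + 31/16*z - 93/32
  leading term y: subtract (-1395/2432)·k_4 from -31/32*y + 31/16*z - 93/32 → 0
  remainder 0.

S(h_2,k_5): leading monomials are coprime, so the S-polynomial reduces to 0 (Buchberger's first criterion).
S(h_3,k_5): leading monomials are coprime, so the S-polynomial reduces to 0 (Buchberger's first criterion).
S(k_4,k_5): leading monomials are coprime, so the S-polynomial reduces to 0 (Buchberger's first criterion).
Every S-polynomial of the final basis reduces to 0, so we have a Gröbner basis.
Inter-reduce: drop elements whose leading term is divisible by another's, tail-reduce, and make monic.
Reduced Gröbner basis: {x - 2*z**2 + 6*z - 5, y - 2*z + 3, z**3 - 3/2*z**2 - 1/16*z + 9/16}.

Same reduced basis, so the two generating sets span the same ideal.

Yes, the ideals are equal.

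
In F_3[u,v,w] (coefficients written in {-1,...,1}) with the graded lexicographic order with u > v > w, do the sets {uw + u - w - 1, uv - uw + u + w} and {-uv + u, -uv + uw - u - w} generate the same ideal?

No, the ideals differ.

Equality of ideals is decidable: compute both reduced Gröbner bases (unique for the ordering) and check whether they agree.
Buchberger on the first generating set:
f_1 = uw + u - w - 1, LT = uw.
f_2 = uv - uw + u + w, LT = uv.

S(f_1,f_2): lcm = uvw. S = uw^{2} + uv - uw - vw - w^{2} - v.
  leading term uw^{2}: subtract (w)·f_1 from uw^{2} + uv - uw - vw - w^{2} - v → uv + uw - vw - v + w
  leading term uv: subtract (1)·f_2 from uv + uw - vw - v + w → -uw - vw - u - v
  leading term uw: subtract (-1)·f_1 from -uw - vw - u - v → -vw - v - w - 1
  leading term vw: no divisor's leading term divides it; move -vw to the remainder.
  leading term v: no divisor's leading term divides it; move -v to the remainder.
  leading term w: no divisor's leading term divides it; move -w to the remainder.
  leading term 1: no divisor's leading term divides it; move -1 to the remainder.
  remainder -vw - v - w - 1 ≠ 0; add g_3 = -vw - v - w - 1 to the basis.

The other S-polynomials (S(f_1,g_3), S(f_2,g_3)) all reduce to 0 modulo the current basis, so we have a Gröbner basis.
Inter-reduce: drop elements whose leading term is divisible by another's, tail-reduce, and make monic.
Reduced Gröbner basis: {uv - u - 1, uw + u - w - 1, vw + v + w + 1}.

Buchberger on the second generating set:
h_1 = -uv + u, LT = uv.
h_2 = -uv + uw - u - w, LT = uv.

S(h_1,h_2): lcm = uv. S = uw + u - w.
  leading term uw: no divisor's leading term divides it; move uw to the remainder.
  leading term u: no divisor's leading term divides it; move u to the remainder.
  leading term w: no divisor's leading term divides it; move -w to the remainder.
  remainder uw + u - w ≠ 0; add k_3 = uw + u - w to the basis.

S(h_1,k_3): lcm = uvw. S = -uv - uw + vw.
  leading term uv: subtract (1)·h_1 from -uv - uw + vw → -uw + vw - u
  leading term uw: subtract (-1)·k_3 from -uw + vw - u → vw - w
  leading term vw: no divisor's leading term divides it; move vw to the remainder.
  leading term w: no divisor's leading term divides it; move -w to the remainder.
  remainder vw - w ≠ 0; add k_4 = vw - w to the basis.

The other S-polynomials (S(h_2,k_3), S(h_1,k_4), S(h_2,k_4), S(k_3,k_4)) all reduce to 0 modulo the current basis, so we have a Gröbner basis.
Inter-reduce: drop elements whose leading term is divisible by another's, tail-reduce, and make monic.
Reduced Gröbner basis: {uv - u, uw + u - w, vw - w}.

The bases are distinct; the ideals are different.
The choice of monomial ordering does not affect the verdict — as long as both bases are computed under the same ordering, their equality decides ideal equality.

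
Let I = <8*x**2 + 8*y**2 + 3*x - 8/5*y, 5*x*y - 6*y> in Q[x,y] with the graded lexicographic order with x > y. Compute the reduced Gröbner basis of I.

G = {y**3 - 1/5*y**2 + 189/100*y, x**2 + y**2 + 3/8*x - 1/5*y, x*y - 6/5*y}

f_1 = 8*x**2 + 8*y**2 + 3*x - 8/5*y, LT = x**2.
f_2 = 5*x*y - 6*y, LT = x*y.

S(f_1,f_2): lcm = x**2*y. S = y**3 + 63/40*x*y - 1/5*y**2.
  reduce S modulo (f_1, f_2):
  remainder y**3 - 1/5*y**2 + 189/100*y ≠ 0; add g_3 = y**3 - 1/5*y**2 + 189/100*y to the basis.

The other S-polynomials (S(f_1,g_3), S(f_2,g_3)) all reduce to 0 modulo the current basis, so we have a Gröbner basis.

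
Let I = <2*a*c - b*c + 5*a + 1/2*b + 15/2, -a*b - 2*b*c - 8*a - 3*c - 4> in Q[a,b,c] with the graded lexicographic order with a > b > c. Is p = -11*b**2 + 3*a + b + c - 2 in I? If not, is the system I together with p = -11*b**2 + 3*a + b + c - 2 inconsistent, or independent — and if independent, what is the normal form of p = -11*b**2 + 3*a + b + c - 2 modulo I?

-11*b**2 + 3*a + b + c - 2 is independent of I; its normal form modulo I is -11*b**2 + 3*a + b + c - 2.

First compute the reduced Gröbner basis of I by Buchberger's algorithm.
f_1 = 2*a*c - b*c + 5*a + 1/2*b + 15/2, LT = a*c.
f_2 = -a*b - 2*b*c - 8*a - 3*c - 4, LT = a*b.

S(f_1,f_2): lcm = a*b*c. S = -1/2*b**2*c - 2*b*c**2 + 5/2*a*b - 8*a*c + 1/4*b**2 - 3*c**2 + 15/4*b - 4*c.
  reduce S modulo (f_1, f_2):
  remainder -1/2*b**2*c - 2*b*c**2 + 1/4*b**2 - 9*b*c - 3*c**2 + 23/4*b - 23/2*c + 20 ≠ 0; add h_3 = -1/2*b**2*c - 2*b*c**2 + 1/4*b**2 - 9*b*c - 3*c**2 + 23/4*b - 23/2*c + 20 to the basis.

The other S-polynomials (S(f_1,h_3), S(f_2,h_3)) all reduce to 0 modulo the current basis, so we have a Gröbner basis.
Inter-reduce: drop elements whose leading term is divisible by another's, tail-reduce, and make monic.
Reduced Gröbner basis: {b**2*c + 4*b*c**2 - 1/2*b**2 + 18*b*c + 6*c**2 - 23/2*b + 23*c - 40, a*b + 2*b*c + 8*a + 3*c + 4, a*c - 1/2*b*c + 5/2*a + 1/4*b + 15/4}.
Label its elements g_1 = b**2*c + 4*b*c**2 - 1/2*b**2 + 18*b*c + 6*c**2 - 23/2*b + 23*c - 40, g_2 = a*b + 2*b*c + 8*a + 3*c + 4, g_3 = a*c - 1/2*b*c + 5/2*a + 1/4*b + 15/4.

Reduce p = -11*b**2 + 3*a + b + c - 2 modulo G:
  leading term b**2: no divisor's leading term divides it; move -11*b**2 to the remainder.
  leading term a: no divisor's leading term divides it; move 3*a to the remainder.
  leading term b: no divisor's leading term divides it; move b to the remainder.
  leading term c: no divisor's leading term divides it; move c to the remainder.
  leading term 1: no divisor's leading term divides it; move -2 to the remainder.
  normal form = -11*b**2 + 3*a + b + c - 2.
The normal form is nonzero, so p ∉ I. Since p minus its normal form lies in I, I + (p) = I + (r) where r = -11*b**2 + 3*a + b + c - 2; decide whether this ideal is the whole ring.
Run Buchberger on G together with r (pairs among the g_i already reduce to 0 since G is a Gröbner basis):
g_1 = b**2*c + 4*b*c**2 - 1/2*b**2 + 18*b*c + 6*c**2 - 23/2*b + 23*c - 40, LT = b**2*c.
g_2 = a*b + 2*b*c + 8*a + 3*c + 4, LT = a*b.
g_3 = a*c - 1/2*b*c + 5/2*a + 1/4*b + 15/4, LT = a*c.
r = -11*b**2 + 3*a + b + c - 2, LT = b**2.

S(g_1,r): lcm = b**2*c. S = 4*b*c**2 + 3/11*a*c - 1/2*b**2 + 199/11*b*c + 67/11*c**2 - 23/2*b + 251/11*c - 40.
  reduce S modulo (g_1, g_2, g_3, r):
  remainder 4*b*c**2 + 401/22*b*c + 67/11*c**2 - 9/11*a - 511/44*b + 501/22*c - 1801/44 ≠ 0; add m_5 = 4*b*c**2 + 401/22*b*c + 67/11*c**2 - 9/11*a - 511/44*b + 501/22*c - 1801/44 to the basis.

S(g_2,r): lcm = a*b**2. S = 2*b**2*c + 3/11*a**2 + 89/11*a*b + 1/11*a*c + 3*b*c - 2/11*a + 4*b.
  reduce S modulo (g_1, g_2, g_3, r, m_5):
  remainder 3/11*a**2 - 279/22*b*c + 2/11*c**2 - 133/2*a + 169/44*b - 271/11*c - 139/4 ≠ 0; add m_6 = 3/11*a**2 - 279/22*b*c + 2/11*c**2 - 133/2*a + 169/44*b - 271/11*c - 139/4 to the basis.

S(g_1,m_5): lcm = b**2*c**2. S = 4*b*c**3 - 445/88*b**2*c + 725/44*b*c**2 + 6*c**3 + 9/44*a*b + 511/176*b**2 - 1513/88*b*c + 23*c**2 + 1801/176*b - 40*c.
  reduce S modulo (g_1, g_2, g_3, r, m_5, m_6):
  remainder -1/11*c**3 + 4823/3872*b*c + 4709/1936*c**2 + 387/1936*a + 43027/7744*b + 44391/3872*c - 132811/7744 ≠ 0; add m_7 = -1/11*c**3 + 4823/3872*b*c + 4709/1936*c**2 + 387/1936*a + 43027/7744*b + 44391/3872*c - 132811/7744 to the basis.

The other S-polynomials (S(g_1,g_2), S(g_1,g_3), S(g_2,g_3), S(g_3,r), S(g_2,m_5), S(g_3,m_5), S(r,m_5), S(g_1,m_6), S(g_2,m_6), S(g_3,m_6), S(r,m_6), S(m_5,m_6), S(g_1,m_7), S(g_2,m_7), S(g_3,m_7), S(r,m_7), S(m_5,m_7), S(m_6,m_7)) all reduce to 0 modulo the current basis, so we have a Gröbner basis.
Inter-reduce: drop elements whose leading term is divisible by another's, tail-reduce, and make monic.
Reduced Gröbner basis: {b*c**2 + 401/88*b*c + 67/44*c**2 - 9/44*a - 511/176*b + 501/88*c - 1801/176, c**3 - 4823/352*b*c - 4709/176*c**2 - 387/176*a - 43027/704*b - 44391/352*c + 132811/704, a**2 - 93/2*b*c + 2/3*c**2 - 1463/6*a + 169/12*b - 271/3*c - 1529/12, a*b + 2*b*c + 8*a + 3*c + 4, a*c - 1/2*b*c + 5/2*a + 1/4*b + 15/4, b**2 - 3/11*a - 1/11*b - 1/11*c + 2/11}.
The reduced Gröbner basis of I + (p) is {b*c**2 + 401/88*b*c + 67/44*c**2 - 9/44*a - 511/176*b + 501/88*c - 1801/176, c**3 - 4823/352*b*c - 4709/176*c**2 - 387/176*a - 43027/704*b - 44391/352*c + 132811/704, a**2 - 93/2*b*c + 2/3*c**2 - 1463/6*a + 169/12*b - 271/3*c - 1529/12, a*b + 2*b*c + 8*a + 3*c + 4, a*c - 1/2*b*c + 5/2*a + 1/4*b + 15/4, b**2 - 3/11*a - 1/11*b - 1/11*c + 2/11} ≠ {1}, a proper ideal, so the enlarged system stays consistent: p is independent of I, with normal form -11*b**2 + 3*a + b + c - 2.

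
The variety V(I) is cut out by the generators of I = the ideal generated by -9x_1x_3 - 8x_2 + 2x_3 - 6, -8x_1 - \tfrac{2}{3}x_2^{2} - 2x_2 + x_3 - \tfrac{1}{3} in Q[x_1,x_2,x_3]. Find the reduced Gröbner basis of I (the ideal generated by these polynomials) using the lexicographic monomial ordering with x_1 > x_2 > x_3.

f_1 = -9x_1x_3 - 8x_2 + 2x_3 - 6, LT = x_1x_3.
f_2 = -8x_1 - \tfrac{2}{3}x_2^{2} - 2x_2 + x_3 - \tfrac{1}{3}, LT = x_1.

S(f_1,f_2): lcm = x_1x_3. S = -\tfrac{1}{12}x_2^{2}x_3 - \tfrac{1}{4}x_2x_3 + \tfrac{8}{9}x_2 + \tfrac{1}{8}x_3^{2} - \tfrac{19}{72}x_3 + \tfrac{2}{3}.
  reduce S modulo (f_1, f_2):
  remainder -\tfrac{1}{12}x_2^{2}x_3 - \tfrac{1}{4}x_2x_3 + \tfrac{8}{9}x_2 + \tfrac{1}{8}x_3^{2} - \tfrac{19}{72}x_3 + \tfrac{2}{3} ≠ 0; add g_3 = -\tfrac{1}{12}x_2^{2}x_3 - \tfrac{1}{4}x_2x_3 + \tfrac{8}{9}x_2 + \tfrac{1}{8}x_3^{2} - \tfrac{19}{72}x_3 + \tfrac{2}{3} to the basis.

The other S-polynomials (S(f_1,g_3), S(f_2,g_3)) all reduce to 0 modulo the current basis, so we have a Gröbner basis.
Inter-reduce: drop elements whose leading term is divisible by another's, tail-reduce, and make monic.

G = {x_1 + \tfrac{1}{12}x_2^{2} + \tfrac{1}{4}x_2 - \tfrac{1}{8}x_3 + \tfrac{1}{24}, x_2^{2}x_3 + 3x_2x_3 - \tfrac{32}{3}x_2 - \tfrac{3}{2}x_3^{2} + \tfrac{19}{6}x_3 - 8}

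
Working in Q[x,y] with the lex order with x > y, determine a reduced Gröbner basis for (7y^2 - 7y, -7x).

G = {x, y^2 - y}

f_1 = 7y^2 - 7y, LT = y^2.
f_2 = -7x, LT = x.

The S-polynomials (S(f_1,f_2)) all reduce to 0 modulo the current basis, so we have a Gröbner basis.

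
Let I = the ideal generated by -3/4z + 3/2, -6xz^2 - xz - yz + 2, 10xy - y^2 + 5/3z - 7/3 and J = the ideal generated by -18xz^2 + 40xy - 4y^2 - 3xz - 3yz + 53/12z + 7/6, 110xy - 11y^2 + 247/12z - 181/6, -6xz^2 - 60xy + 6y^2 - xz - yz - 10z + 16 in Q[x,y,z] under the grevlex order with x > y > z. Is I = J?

Yes, the ideals are equal.

Since reduced Gröbner bases are canonical representatives of ideals under a given ordering, it suffices to compute and compare them.
Buchberger on the first generating set:
f_1 = -3/4z + 3/2, LT = z.
f_2 = -6xz^2 - xz - yz + 2, LT = xz^2.
f_3 = 10xy - y^2 + 5/3z - 7/3, LT = xy.

S(f_1,f_2): lcm = xz^2. S = -13/6xz - 1/6yz + 1/3.
  leading term xz: subtract (26/9x)·f_1 from -13/6xz - 1/6yz + 1/3 → -1/6yz - 13/3x + 1/3
  leading term yz: subtract (2/9y)·f_1 from -1/6yz - 13/3x + 1/3 → -13/3x - 1/3y + 1/3
  leading term x: no divisor's leading term divides it; move -13/3x to the remainder.
  leading term y: no divisor's leading term divides it; move -1/3y to the remainder.
  leading term 1: no divisor's leading term divides it; move 1/3 to the remainder.
  remainder -13/3x - 1/3y + 1/3 ≠ 0; add g_4 = -13/3x - 1/3y + 1/3 to the basis.

S(f_2,f_3): lcm = xyz^2. S = 1/10y^2z^2 + 1/6xyz + 1/6y^2z - 1/6z^3 + 7/30z^2 - 1/3y.
  leading term y^2z^2: subtract (-2/15y^2z)·f_1 from 1/10y^2z^2 + 1/6xyz + 1/6y^2z - 1/6z^3 + 7/30z^2 - 1/3y → 1/6xyz + 11/30y^2z - 1/6z^3 + 7/30z^2 - 1/3y
  leading term xyz: subtract (-2/9xy)·f_1 from 1/6xyz + 11/30y^2z - 1/6z^3 + 7/30z^2 - 1/3y → 11/30y^2z - 1/6z^3 + 1/3xy + 7/30z^2 - 1/3y
  leading term y^2z: subtract (-22/45y^2)·f_1 from 11/30y^2z - 1/6z^3 + 1/3xy + 7/30z^2 - 1/3y → -1/6z^3 + 1/3xy + 11/15y^2 + 7/30z^2 - 1/3y
  leading term z^3: subtract (2/9z^2)·f_1 from -1/6z^3 + 1/3xy + 11/15y^2 + 7/30z^2 - 1/3y → 1/3xy + 11/15y^2 - 1/10z^2 - 1/3y
  leading term xy: subtract (1/30)·f_3 from 1/3xy + 11/15y^2 - 1/10z^2 - 1/3y → 23/30y^2 - 1/10z^2 - 1/3y - 1/18z + 7/90
  leading term y^2: no divisor's leading term divides it; move 23/30y^2 to the remainder.
  leading term z^2: subtract (2/15z)·f_1 from -1/10z^2 - 1/3y - 1/18z + 7/90 → -1/3y - 23/90z + 7/90
  leading term y: no divisor's leading term divides it; move -1/3y to the remainder.
  leading term z: subtract (46/135)·f_1 from -23/90z + 7/90 → -13/30
  leading term 1: no divisor's leading term divides it; move -13/30 to the remainder.
  remainder 23/30y^2 - 1/3y - 13/30 ≠ 0; add g_5 = 23/30y^2 - 1/3y - 13/30 to the basis.

The other S-polynomials (S(f_1,f_3), S(f_1,g_4), S(f_2,g_4), S(f_3,g_4), S(f_1,g_5), S(f_2,g_5), S(f_3,g_5), S(g_4,g_5)) all reduce to 0 modulo the current basis, so we have a Gröbner basis.
Inter-reduce: drop elements whose leading term is divisible by another's, tail-reduce, and make monic.
Reduced Gröbner basis: {y^2 - 10/23y - 13/23, x + 1/13y - 1/13, z - 2}.

Buchberger on the second generating set:
h_1 = -18xz^2 + 40xy - 4y^2 - 3xz - 3yz + 53/12z + 7/6, LT = xz^2.
h_2 = 110xy - 11y^2 + 247/12z - 181/6, LT = xy.
h_3 = -6xz^2 - 60xy + 6y^2 - xz - yz - 10z + 16, LT = xz^2.

S(h_1,h_2): lcm = xyz^2. S = 1/10y^2z^2 - 20/9xy^2 + 2/9y^3 + 1/6xyz + 1/6y^2z - 247/1320z^3 - 53/216yz + 181/660z^2 - 7/108y.
  leading term y^2z^2: no divisor's leading term divides it; move 1/10y^2z^2 to the remainder.
  leading term xy^2: subtract (-2/99y)·h_2 from -20/9xy^2 + 2/9y^3 + 1/6xyz + 1/6y^2z - 247/1320z^3 - 53/216yz + 181/660z^2 - 7/108y → 1/6xyz + 1/6y^2z - 247/1320z^3 + 15/88yz + 181/660z^2 - 89/132y
  leading term xyz: subtract (1/660z)·h_2 from 1/6xyz + 1/6y^2z - 247/1320z^3 + 15/88yz + 181/660z^2 - 89/132y → 11/60y^2z - 247/1320z^3 + 15/88yz + 35/144z^2 - 89/132y + 181/3960z
  leading term y^2z: no divisor's leading term divides it; move 11/60y^2z to the remainder.
  leading term z^3: no divisor's leading term divides it; move -247/1320z^3 to the remainder.
  leading term yz: no divisor's leading term divides it; move 15/88yz to the remainder.
  leading term z^2: no divisor's leading term divides it; move 35/144z^2 to the remainder.
  leading term y: no divisor's leading term divides it; move -89/132y to the remainder.
  leading term z: no divisor's leading term divides it; move 181/3960z to the remainder.
  remainder 1/10y^2z^2 + 11/60y^2z - 247/1320z^3 + 15/88yz + 35/144z^2 - 89/132y + 181/3960z ≠ 0; add k_4 = 1/10y^2z^2 + 11/60y^2z - 247/1320z^3 + 15/88yz + 35/144z^2 - 89/132y + 181/3960z to the basis.

S(h_1,h_3): lcm = xz^2. S = -110/9xy + 11/9y^2 - 413/216z + 281/108.
  leading term xy: subtract (-1/9)·h_2 from -110/9xy + 11/9y^2 - 413/216z + 281/108 → 3/8z - 3/4
  leading term z: no divisor's leading term divides it; move 3/8z to the remainder.
  leading term 1: no divisor's leading term divides it; move -3/4 to the remainder.
  remainder 3/8z - 3/4 ≠ 0; add k_5 = 3/8z - 3/4 to the basis.

S(h_1,k_5): lcm = xz^2. S = -20/9xy + 2/9y^2 + 13/6xz + 1/6yz - 53/216z - 7/108.
  leading term xy: subtract (-2/99)·h_2 from -20/9xy + 2/9y^2 + 13/6xz + 1/6yz - 53/216z - 7/108 → 13/6xz + 1/6yz + 15/88z - 89/132
  leading term xz: subtract (52/9x)·k_5 from 13/6xz + 1/6yz + 15/88z - 89/132 → 1/6yz + 13/3x + 15/88z - 89/132
  leading term yz: subtract (4/9y)·k_5 from 1/6yz + 13/3x + 15/88z - 89/132 → 13/3x + 1/3y + 15/88z - 89/132
  leading term x: no divisor's leading term divides it; move 13/3x to the remainder.
  leading term y: no divisor's leading term divides it; move 1/3y to the remainder.
  leading term z: subtract (5/11)·k_5 from 15/88z - 89/132 → -1/3
  leading term 1: no divisor's leading term divides it; move -1/3 to the remainder.
  remainder 13/3x + 1/3y - 1/3 ≠ 0; add k_6 = 13/3x + 1/3y - 1/3 to the basis.

S(k_4,k_5): lcm = y^2z^2. S = 23/6y^2z - 247/132z^3 + 75/44yz + 175/72z^2 - 445/66y + 181/396z.
  leading term y^2z: subtract (92/9y^2)·k_5 from 23/6y^2z - 247/132z^3 + 75/44yz + 175/72z^2 - 445/66y + 181/396z → -247/132z^3 + 23/3y^2 + 75/44yz + 175/72z^2 - 445/66y + 181/396z
  leading term z^3: subtract (-494/99z^2)·k_5 from -247/132z^3 + 23/3y^2 + 75/44yz + 175/72z^2 - 445/66y + 181/396z → 23/3y^2 + 75/44yz - 1039/792z^2 - 445/66y + 181/396z
  leading term y^2: no divisor's leading term divides it; move 23/3y^2 to the remainder.
  leading term yz: subtract (50/11y)·k_5 from 75/44yz - 1039/792z^2 - 445/66y + 181/396z → -1039/792z^2 - 10/3y + 181/396z
  leading term z^2: subtract (-1039/297z)·k_5 from -1039/792z^2 - 10/3y + 181/396z → -10/3y - 13/6z
  leading term y: no divisor's leading term divides it; move -10/3y to the remainder.
  leading term z: subtract (-52/9)·k_5 from -13/6z → -13/3
  leading term 1: no divisor's leading term divides it; move -13/3 to the remainder.
  remainder 23/3y^2 - 10/3y - 13/3 ≠ 0; add k_7 = 23/3y^2 - 10/3y - 13/3 to the basis.

The other S-polynomials (S(h_2,h_3), S(h_1,k_4), S(h_2,k_4), S(h_3,k_4), S(h_2,k_5), S(h_3,k_5), S(h_1,k_6), S(h_2,k_6), S(h_3,k_6), S(k_4,k_6), S(k_5,k_6), S(h_1,k_7), S(h_2,k_7), S(h_3,k_7), S(k_4,k_7), S(k_5,k_7), S(k_6,k_7)) all reduce to 0 modulo the current basis, so we have a Gröbner basis.
Inter-reduce: drop elements whose leading term is divisible by another's, tail-reduce, and make monic.
Reduced Gröbner basis: {y^2 - 10/23y - 13/23, x + 1/13y - 1/13, z - 2}.

Same reduced basis, so the two generating sets span the same ideal.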